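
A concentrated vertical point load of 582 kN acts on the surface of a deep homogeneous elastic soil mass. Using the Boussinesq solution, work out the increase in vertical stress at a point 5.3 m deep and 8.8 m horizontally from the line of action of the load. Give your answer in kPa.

Boussinesq vertical stress below a point load on an elastic half-space:
Δσ_z = 3P/(2πz²) · [1 + (r/z)²]^(−5/2)
r/z = 8.8/5.3 = 1.6604; [1+(r/z)²]^(−5/2) = 0.036554.
Δσ_z = 3×582/(2π×5.3²) × 0.036554 = 9.8926 × 0.036554 = 0.3616 kPa

Δσ_z ≈ 0.362 kPa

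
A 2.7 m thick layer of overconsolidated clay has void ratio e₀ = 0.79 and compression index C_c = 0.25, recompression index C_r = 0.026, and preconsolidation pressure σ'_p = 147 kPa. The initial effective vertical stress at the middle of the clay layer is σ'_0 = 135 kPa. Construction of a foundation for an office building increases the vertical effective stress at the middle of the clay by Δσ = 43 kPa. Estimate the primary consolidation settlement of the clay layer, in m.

Final effective stress: σ'_f = 135 + 43 = 178 kPa.
σ'_f = 178 > σ'_p = 147 kPa, so the stress path crosses the preconsolidation pressure — recompression up to σ'_p, then virgin compression beyond:
S_c = H/(1+e₀)·[C_r·log₁₀(σ'_p/σ'_0) + C_c·log₁₀(σ'_f/σ'_p)]
    = 2.7/1.79 × [0.026×log₁₀(147/135) + 0.25×log₁₀(178/147)]
    = 1.5084 × [0.00096157 + 0.020776] = 0.03279 m

S_c ≈ 0.0328 m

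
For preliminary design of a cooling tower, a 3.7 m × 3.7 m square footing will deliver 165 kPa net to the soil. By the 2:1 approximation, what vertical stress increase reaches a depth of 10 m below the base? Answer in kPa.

Δσ_z ≈ 12 kPa

By the 2:1 method the load spreads at 1 horizontal : 2 vertical, so at depth z the loaded area has grown by z in each plan dimension:
Δσ = qBL/((B+z)(L+z)) = 165×3.7×3.7/((3.7+10)(3.7+10)) = 12.035 kPa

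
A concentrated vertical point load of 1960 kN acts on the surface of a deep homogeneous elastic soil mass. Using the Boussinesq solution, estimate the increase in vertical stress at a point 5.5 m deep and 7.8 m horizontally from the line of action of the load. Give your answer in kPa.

Δσ_z ≈ 1.97 kPa

Boussinesq vertical stress below a point load on an elastic half-space:
Δσ_z = 3P/(2πz²) · [1 + (r/z)²]^(−5/2)
r/z = 7.8/5.5 = 1.4182; [1+(r/z)²]^(−5/2) = 0.063553.
Δσ_z = 3×1960/(2π×5.5²) × 0.063553 = 30.937 × 0.063553 = 1.966 kPa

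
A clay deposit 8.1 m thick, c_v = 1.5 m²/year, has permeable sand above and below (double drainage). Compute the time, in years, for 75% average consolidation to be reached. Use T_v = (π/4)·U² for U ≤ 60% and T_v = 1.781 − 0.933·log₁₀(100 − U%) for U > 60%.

Drainage path length: H_d = H/2 = 4.05 m (double drainage).
U > 60%: T_v = 1.781 − 0.933·log₁₀(100 − 75) = 0.47672.
t = T_v·H_d²/c_v = 0.47672×4.05²/1.5 = 5.213 years.

t ≈ 5.21 years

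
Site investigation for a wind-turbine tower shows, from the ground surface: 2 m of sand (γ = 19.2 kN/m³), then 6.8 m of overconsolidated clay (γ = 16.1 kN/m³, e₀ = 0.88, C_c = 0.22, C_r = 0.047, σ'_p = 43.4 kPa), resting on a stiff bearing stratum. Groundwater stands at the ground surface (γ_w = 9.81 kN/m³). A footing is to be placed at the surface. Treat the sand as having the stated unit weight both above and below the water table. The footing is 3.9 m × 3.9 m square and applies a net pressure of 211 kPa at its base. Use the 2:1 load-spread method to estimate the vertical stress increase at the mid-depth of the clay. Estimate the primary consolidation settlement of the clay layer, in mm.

Mid-depth of clay below the ground surface: z = 2 + 6.8/2 = 5.4 m.
Total vertical stress at mid-clay: σ_v = 19.2×2 + 16.1×3.4 = 93.14 kPa.
Pore pressure: u = 9.81×(5.4 − 0) = 52.974 kPa.
Initial effective stress: σ'_0 = σ_v − u = 93.14 − 52.974 = 40.166 kPa.
Stress increase at mid-clay by the 2:1 spreading method:
Δσ = qBL/((B+z)(L+z)) = 211×3.9×3.9/((3.9+5.4)(3.9+5.4)) = 37.106 kPa
Final effective stress: σ'_f = 40.166 + 37.106 = 77.272 kPa.
σ'_f = 77.272 > σ'_p = 43.4 kPa, so the stress path crosses the preconsolidation pressure — recompression up to σ'_p, then virgin compression beyond:
S_c = H/(1+e₀)·[C_r·log₁₀(σ'_p/σ'_0) + C_c·log₁₀(σ'_f/σ'_p)]
    = 6.8/1.88 × [0.047×log₁₀(43.4/40.166) + 0.22×log₁₀(77.272/43.4)]
    = 3.617 × [0.0015807 + 0.055117] = 0.2051 m

S_c ≈ 205 mm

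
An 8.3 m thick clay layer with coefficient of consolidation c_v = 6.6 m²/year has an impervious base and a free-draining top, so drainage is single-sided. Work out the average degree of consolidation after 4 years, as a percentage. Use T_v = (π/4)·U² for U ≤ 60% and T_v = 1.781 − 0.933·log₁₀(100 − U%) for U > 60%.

U ≈ 68.5 %

Drainage path length: H_d = H = 8.3 m (single drainage).
T_v = c_v·t/H_d² = 6.6×4/8.3² = 0.38322.
T_v = 0.38322 corresponds to the U > 60% branch:
U = 1 − 10^((1.781 − T_v)/0.933)/100 = 0.6851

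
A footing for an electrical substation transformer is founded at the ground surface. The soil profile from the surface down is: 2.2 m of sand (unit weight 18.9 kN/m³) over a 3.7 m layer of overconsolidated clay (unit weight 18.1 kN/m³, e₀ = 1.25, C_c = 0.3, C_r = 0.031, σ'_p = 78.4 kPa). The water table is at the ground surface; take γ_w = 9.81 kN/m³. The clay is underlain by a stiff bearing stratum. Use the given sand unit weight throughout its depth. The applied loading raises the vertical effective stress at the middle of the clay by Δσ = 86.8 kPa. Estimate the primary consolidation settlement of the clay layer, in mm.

Mid-depth of clay below the ground surface: z = 2.2 + 3.7/2 = 4.05 m.
Total vertical stress at mid-clay: σ_v = 18.9×2.2 + 18.1×1.85 = 75.065 kPa.
Pore pressure: u = 9.81×(4.05 − 0) = 39.73 kPa.
Initial effective stress: σ'_0 = σ_v − u = 75.065 − 39.73 = 35.335 kPa.
Final effective stress: σ'_f = 35.335 + 86.8 = 122.13 kPa.
σ'_f = 122.13 > σ'_p = 78.4 kPa, so the stress path crosses the preconsolidation pressure — recompression up to σ'_p, then virgin compression beyond:
S_c = H/(1+e₀)·[C_r·log₁₀(σ'_p/σ'_0) + C_c·log₁₀(σ'_f/σ'_p)]
    = 3.7/2.25 × [0.031×log₁₀(78.4/35.335) + 0.3×log₁₀(122.13/78.4)]
    = 1.6444 × [0.010729 + 0.057752] = 0.1126 m

S_c ≈ 113 mm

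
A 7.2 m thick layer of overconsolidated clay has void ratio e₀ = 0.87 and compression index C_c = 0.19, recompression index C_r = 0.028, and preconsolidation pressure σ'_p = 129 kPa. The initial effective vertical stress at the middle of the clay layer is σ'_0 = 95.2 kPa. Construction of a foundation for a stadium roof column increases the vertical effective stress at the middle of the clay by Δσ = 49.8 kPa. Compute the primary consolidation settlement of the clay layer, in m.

S_c ≈ 0.0514 m

Final effective stress: σ'_f = 95.2 + 49.8 = 145 kPa.
σ'_f = 145 > σ'_p = 129 kPa, so the stress path crosses the preconsolidation pressure — recompression up to σ'_p, then virgin compression beyond:
S_c = H/(1+e₀)·[C_r·log₁₀(σ'_p/σ'_0) + C_c·log₁₀(σ'_f/σ'_p)]
    = 7.2/1.87 × [0.028×log₁₀(129/95.2) + 0.19×log₁₀(145/129)]
    = 3.8503 × [0.0036947 + 0.0096479] = 0.05137 m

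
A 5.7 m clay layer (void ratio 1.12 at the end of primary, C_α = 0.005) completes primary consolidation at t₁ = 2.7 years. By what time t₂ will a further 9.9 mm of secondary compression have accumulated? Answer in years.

t₂ ≈ 14.7 years

S_s = C_α·H/(1+e_p)·log₁₀(t₂/t₁) ⇒ log₁₀(t₂/t₁) = S_s·(1+e_p)/(C_α·H).
log₁₀(t₂/t₁) = 0.0099 × (1+1.12) / (0.005×5.7) = 0.7364
t₂ = t₁ × 10^0.7364 = 2.7 × 5.45 = 14.72 years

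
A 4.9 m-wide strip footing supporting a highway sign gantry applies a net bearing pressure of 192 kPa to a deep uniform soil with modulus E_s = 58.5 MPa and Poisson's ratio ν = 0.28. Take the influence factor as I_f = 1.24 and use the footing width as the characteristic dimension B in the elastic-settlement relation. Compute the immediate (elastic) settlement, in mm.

Immediate (elastic) settlement: S_e = q·B·(1−ν²)/E_s · I_f.
E_s = 58.5 MPa = 58500 kPa.
S_e = 192 × 4.9 × (1 − 0.28²) / 58500 × 1.24
    = 192 × 4.9 × 0.9216 / 58500 × 1.24
    = 0.01838 m = 18.38 mm

S_e ≈ 18.4 mm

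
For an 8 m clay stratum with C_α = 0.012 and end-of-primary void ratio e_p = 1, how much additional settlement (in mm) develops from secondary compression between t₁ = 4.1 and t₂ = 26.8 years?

Secondary compression: S_s = C_α·H/(1+e_p)·log₁₀(t₂/t₁)
S_s = 0.012×8/(1+1)×log₁₀(26.8/4.1)
    = 0.048 × 0.8154 = 0.03914 m

S_s ≈ 39.1 mm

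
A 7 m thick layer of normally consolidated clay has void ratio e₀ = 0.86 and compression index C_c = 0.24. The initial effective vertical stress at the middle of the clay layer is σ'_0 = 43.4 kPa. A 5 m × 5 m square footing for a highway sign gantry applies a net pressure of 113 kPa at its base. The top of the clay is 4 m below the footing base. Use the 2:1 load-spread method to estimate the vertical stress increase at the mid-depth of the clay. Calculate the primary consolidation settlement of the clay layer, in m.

Mid-depth of clay below the footing base: z = 4 + 7/2 = 7.5 m.
Stress increase at mid-clay by the 2:1 spreading method:
Δσ = qBL/((B+z)(L+z)) = 113×5×5/((5+7.5)(5+7.5)) = 18.08 kPa
Final effective stress: σ'_f = σ'_0 + Δσ = 43.4 + 18.08 = 61.48 kPa.
Normally consolidated clay, so the full stress increment lies on the virgin compression line:
S_c = C_c·H/(1+e₀)·log₁₀(σ'_f/σ'_0) = 0.24×7/(1+0.86)×log₁₀(61.48/43.4)
    = 0.90323 × 0.15124 = 0.1366 m

S_c ≈ 0.137 m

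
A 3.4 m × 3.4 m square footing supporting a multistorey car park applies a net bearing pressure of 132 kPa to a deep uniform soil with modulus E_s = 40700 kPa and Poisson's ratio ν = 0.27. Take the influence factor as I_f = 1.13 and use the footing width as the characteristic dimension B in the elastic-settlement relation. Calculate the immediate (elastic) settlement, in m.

S_e ≈ 0.0116 m

Immediate (elastic) settlement: S_e = q·B·(1−ν²)/E_s · I_f.
S_e = 132 × 3.4 × (1 − 0.27²) / 40700 × 1.13
    = 132 × 3.4 × 0.9271 / 40700 × 1.13
    = 0.01155 m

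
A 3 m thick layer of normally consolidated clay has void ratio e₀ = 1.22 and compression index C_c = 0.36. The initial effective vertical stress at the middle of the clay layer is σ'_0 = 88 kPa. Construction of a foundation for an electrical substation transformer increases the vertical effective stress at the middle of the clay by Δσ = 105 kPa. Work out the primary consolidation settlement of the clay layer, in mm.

S_c ≈ 166 mm

Final effective stress: σ'_f = σ'_0 + Δσ = 88 + 105 = 193 kPa.
Normally consolidated clay, so the full stress increment lies on the virgin compression line:
S_c = C_c·H/(1+e₀)·log₁₀(σ'_f/σ'_0) = 0.36×3/(1+1.22)×log₁₀(193/88)
    = 0.48649 × 0.34107 = 0.1659 m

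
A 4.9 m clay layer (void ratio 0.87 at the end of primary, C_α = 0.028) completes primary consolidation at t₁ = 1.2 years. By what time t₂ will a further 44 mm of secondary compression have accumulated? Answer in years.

S_s = C_α·H/(1+e_p)·log₁₀(t₂/t₁) ⇒ log₁₀(t₂/t₁) = S_s·(1+e_p)/(C_α·H).
log₁₀(t₂/t₁) = 0.044 × (1+0.87) / (0.028×4.9) = 0.5997
t₂ = t₁ × 10^0.5997 = 1.2 × 3.978 = 4.774 years

t₂ ≈ 4.77 years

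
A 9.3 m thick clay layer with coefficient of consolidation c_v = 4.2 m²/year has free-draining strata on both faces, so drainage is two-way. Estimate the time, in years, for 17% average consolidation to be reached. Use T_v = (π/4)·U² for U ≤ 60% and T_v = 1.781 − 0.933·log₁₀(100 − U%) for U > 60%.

Drainage path length: H_d = H/2 = 4.65 m (double drainage).
U ≤ 60%: T_v = (π/4)·U² = (π/4)×0.17² = 0.022698.
t = T_v·H_d²/c_v = 0.022698×4.65²/4.2 = 0.1169 years.

t ≈ 0.117 years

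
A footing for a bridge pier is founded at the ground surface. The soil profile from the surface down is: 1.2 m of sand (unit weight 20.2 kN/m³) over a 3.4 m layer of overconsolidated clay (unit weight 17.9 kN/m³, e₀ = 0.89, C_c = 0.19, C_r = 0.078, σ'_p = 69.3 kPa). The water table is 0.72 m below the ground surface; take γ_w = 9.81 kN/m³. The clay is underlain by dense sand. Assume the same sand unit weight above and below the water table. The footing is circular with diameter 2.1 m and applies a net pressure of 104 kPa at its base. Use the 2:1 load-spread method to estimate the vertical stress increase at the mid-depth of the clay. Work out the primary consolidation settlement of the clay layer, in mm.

Mid-depth of clay below the ground surface: z = 1.2 + 3.4/2 = 2.9 m.
Total vertical stress at mid-clay: σ_v = 20.2×1.2 + 17.9×1.7 = 54.67 kPa.
Pore pressure: u = 9.81×(2.9 − 0.72) = 21.386 kPa.
Initial effective stress: σ'_0 = σ_v − u = 54.67 − 21.386 = 33.284 kPa.
Stress increase at mid-clay by the 2:1 spreading method:
Δσ ≈ qD²/(D+z)² = 104×2.1²/(2.1+2.9)² = 18.346 kPa
Final effective stress: σ'_f = 33.284 + 18.346 = 51.63 kPa.
σ'_f = 51.63 ≤ σ'_p = 69.3 kPa, so the clay remains overconsolidated and only the recompression index applies:
S_c = C_r·H/(1+e₀)·log₁₀(σ'_f/σ'_0) = 0.078×3.4/1.89×log₁₀(51.63/33.284)
    = 0.14031 × 0.19067 = 0.02675 m

S_c ≈ 26.8 mm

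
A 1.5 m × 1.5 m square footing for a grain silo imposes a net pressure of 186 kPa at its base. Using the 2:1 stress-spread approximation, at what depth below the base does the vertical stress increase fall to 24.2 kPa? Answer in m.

2:1 spreading — at depth z the loaded area has grown by z in each plan dimension:
qB²/(B+z)² = Δσ_z ⇒ z = B(√(q/Δσ_z) − 1) = 1.5×(√(186/24.2) − 1) = 2.659 m

z ≈ 2.66 m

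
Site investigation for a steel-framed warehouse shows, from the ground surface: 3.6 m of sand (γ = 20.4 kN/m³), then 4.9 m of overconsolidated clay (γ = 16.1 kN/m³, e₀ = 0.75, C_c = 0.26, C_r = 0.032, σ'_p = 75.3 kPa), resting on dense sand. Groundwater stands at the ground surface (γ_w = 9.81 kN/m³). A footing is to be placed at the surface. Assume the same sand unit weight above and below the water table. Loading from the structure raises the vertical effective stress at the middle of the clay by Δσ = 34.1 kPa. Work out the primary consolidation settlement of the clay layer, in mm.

Mid-depth of clay below the ground surface: z = 3.6 + 4.9/2 = 6.05 m.
Total vertical stress at mid-clay: σ_v = 20.4×3.6 + 16.1×2.45 = 112.89 kPa.
Pore pressure: u = 9.81×(6.05 − 0) = 59.351 kPa.
Initial effective stress: σ'_0 = σ_v − u = 112.89 − 59.351 = 53.539 kPa.
Final effective stress: σ'_f = 53.539 + 34.1 = 87.639 kPa.
σ'_f = 87.639 > σ'_p = 75.3 kPa, so the stress path crosses the preconsolidation pressure — recompression up to σ'_p, then virgin compression beyond:
S_c = H/(1+e₀)·[C_r·log₁₀(σ'_p/σ'_0) + C_c·log₁₀(σ'_f/σ'_p)]
    = 4.9/1.75 × [0.032×log₁₀(75.3/53.539) + 0.26×log₁₀(87.639/75.3)]
    = 2.8 × [0.00474 + 0.017135] = 0.06125 m

S_c ≈ 61.2 mm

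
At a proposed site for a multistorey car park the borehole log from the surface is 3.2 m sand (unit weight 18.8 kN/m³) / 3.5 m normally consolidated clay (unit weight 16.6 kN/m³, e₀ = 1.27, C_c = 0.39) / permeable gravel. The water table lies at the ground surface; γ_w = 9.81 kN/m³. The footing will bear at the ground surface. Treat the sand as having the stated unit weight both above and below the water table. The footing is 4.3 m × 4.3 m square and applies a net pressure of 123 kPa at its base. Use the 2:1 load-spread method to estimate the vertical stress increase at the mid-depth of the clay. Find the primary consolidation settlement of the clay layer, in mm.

Mid-depth of clay below the ground surface: z = 3.2 + 3.5/2 = 4.95 m.
Total vertical stress at mid-clay: σ_v = 18.8×3.2 + 16.6×1.75 = 89.21 kPa.
Pore pressure: u = 9.81×(4.95 − 0) = 48.56 kPa.
Initial effective stress: σ'_0 = σ_v − u = 89.21 − 48.56 = 40.65 kPa.
Stress increase at mid-clay by the 2:1 spreading method:
Δσ = qBL/((B+z)(L+z)) = 123×4.3×4.3/((4.3+4.95)(4.3+4.95)) = 26.58 kPa
Final effective stress: σ'_f = σ'_0 + Δσ = 40.65 + 26.58 = 67.23 kPa.
Normally consolidated clay, so the full stress increment lies on the virgin compression line:
S_c = C_c·H/(1+e₀)·log₁₀(σ'_f/σ'_0) = 0.39×3.5/(1+1.27)×log₁₀(67.23/40.65)
    = 0.60132 × 0.2185 = 0.1314 m

S_c ≈ 131 mm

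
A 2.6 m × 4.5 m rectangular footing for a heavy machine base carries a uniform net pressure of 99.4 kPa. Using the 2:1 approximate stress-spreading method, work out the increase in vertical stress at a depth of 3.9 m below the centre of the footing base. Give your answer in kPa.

By the 2:1 method the load spreads at 1 horizontal : 2 vertical, so at depth z the loaded area has grown by z in each plan dimension:
Δσ = qBL/((B+z)(L+z)) = 99.4×2.6×4.5/((2.6+3.9)(4.5+3.9)) = 21.3 kPa

Δσ_z ≈ 21.3 kPa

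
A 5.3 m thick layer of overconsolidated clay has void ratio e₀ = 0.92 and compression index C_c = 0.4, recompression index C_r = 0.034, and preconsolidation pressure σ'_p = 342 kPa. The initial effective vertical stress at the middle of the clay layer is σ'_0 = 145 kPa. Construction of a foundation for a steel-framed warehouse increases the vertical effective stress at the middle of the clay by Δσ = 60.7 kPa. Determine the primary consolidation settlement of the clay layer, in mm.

Final effective stress: σ'_f = 145 + 60.7 = 205.7 kPa.
σ'_f = 205.7 ≤ σ'_p = 342 kPa, so the clay remains overconsolidated and only the recompression index applies:
S_c = C_r·H/(1+e₀)·log₁₀(σ'_f/σ'_0) = 0.034×5.3/1.92×log₁₀(205.7/145)
    = 0.093854 × 0.15187 = 0.01425 m

S_c ≈ 14.3 mm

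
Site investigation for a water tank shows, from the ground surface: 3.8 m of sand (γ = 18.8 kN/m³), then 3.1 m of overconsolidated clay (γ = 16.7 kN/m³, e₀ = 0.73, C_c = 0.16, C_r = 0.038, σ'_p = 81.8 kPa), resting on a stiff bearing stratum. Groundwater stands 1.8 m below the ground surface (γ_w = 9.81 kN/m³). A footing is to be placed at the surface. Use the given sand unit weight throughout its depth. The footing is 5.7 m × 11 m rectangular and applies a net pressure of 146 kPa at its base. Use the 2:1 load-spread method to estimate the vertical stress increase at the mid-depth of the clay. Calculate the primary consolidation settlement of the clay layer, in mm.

Mid-depth of clay below the ground surface: z = 3.8 + 3.1/2 = 5.35 m.
Total vertical stress at mid-clay: σ_v = 18.8×3.8 + 16.7×1.55 = 97.325 kPa.
Pore pressure: u = 9.81×(5.35 − 1.8) = 34.825 kPa.
Initial effective stress: σ'_0 = σ_v − u = 97.325 − 34.825 = 62.5 kPa.
Stress increase at mid-clay by the 2:1 spreading method:
Δσ = qBL/((B+z)(L+z)) = 146×5.7×11/((5.7+5.35)(11+5.35)) = 50.669 kPa
Final effective stress: σ'_f = 62.5 + 50.669 = 113.17 kPa.
σ'_f = 113.17 > σ'_p = 81.8 kPa, so the stress path crosses the preconsolidation pressure — recompression up to σ'_p, then virgin compression beyond:
S_c = H/(1+e₀)·[C_r·log₁₀(σ'_p/σ'_0) + C_c·log₁₀(σ'_f/σ'_p)]
    = 3.1/1.73 × [0.038×log₁₀(81.8/62.5) + 0.16×log₁₀(113.17/81.8)]
    = 1.7919 × [0.0044412 + 0.022556] = 0.04838 m

S_c ≈ 48.4 mm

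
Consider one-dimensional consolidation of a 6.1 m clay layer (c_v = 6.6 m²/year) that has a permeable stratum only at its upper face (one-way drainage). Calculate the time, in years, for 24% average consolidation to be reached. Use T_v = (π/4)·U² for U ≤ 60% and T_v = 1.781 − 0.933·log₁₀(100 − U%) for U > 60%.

Drainage path length: H_d = H = 6.1 m (single drainage).
U ≤ 60%: T_v = (π/4)·U² = (π/4)×0.24² = 0.045239.
t = T_v·H_d²/c_v = 0.045239×6.1²/6.6 = 0.2551 years.

t ≈ 0.255 years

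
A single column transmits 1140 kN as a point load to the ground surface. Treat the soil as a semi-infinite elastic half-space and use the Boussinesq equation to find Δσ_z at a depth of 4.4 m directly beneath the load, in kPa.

Boussinesq vertical stress below a point load on an elastic half-space:
Δσ_z = 3P/(2πz²) · [1 + (r/z)²]^(−5/2)
r/z = 0/4.4 = 0; [1+(r/z)²]^(−5/2) = 1.
Δσ_z = 3×1140/(2π×4.4²) × 1 = 28.115 × 1 = 28.11 kPa

Δσ_z ≈ 28.1 kPa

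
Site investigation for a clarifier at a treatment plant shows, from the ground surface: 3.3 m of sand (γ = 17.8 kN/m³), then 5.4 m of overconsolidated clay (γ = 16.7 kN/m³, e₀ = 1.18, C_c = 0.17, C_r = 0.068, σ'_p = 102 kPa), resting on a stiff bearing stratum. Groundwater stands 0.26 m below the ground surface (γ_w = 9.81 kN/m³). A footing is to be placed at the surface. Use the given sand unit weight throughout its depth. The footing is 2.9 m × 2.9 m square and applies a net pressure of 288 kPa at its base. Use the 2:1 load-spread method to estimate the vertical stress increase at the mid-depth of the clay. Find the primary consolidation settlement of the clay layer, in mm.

Mid-depth of clay below the ground surface: z = 3.3 + 5.4/2 = 6 m.
Total vertical stress at mid-clay: σ_v = 17.8×3.3 + 16.7×2.7 = 103.83 kPa.
Pore pressure: u = 9.81×(6 − 0.26) = 56.309 kPa.
Initial effective stress: σ'_0 = σ_v − u = 103.83 − 56.309 = 47.521 kPa.
Stress increase at mid-clay by the 2:1 spreading method:
Δσ = qBL/((B+z)(L+z)) = 288×2.9×2.9/((2.9+6)(2.9+6)) = 30.578 kPa
Final effective stress: σ'_f = 47.521 + 30.578 = 78.099 kPa.
σ'_f = 78.099 ≤ σ'_p = 102 kPa, so the clay remains overconsolidated and only the recompression index applies:
S_c = C_r·H/(1+e₀)·log₁₀(σ'_f/σ'_0) = 0.068×5.4/2.18×log₁₀(78.099/47.521)
    = 0.16844 × 0.21576 = 0.03634 m

S_c ≈ 36.3 mm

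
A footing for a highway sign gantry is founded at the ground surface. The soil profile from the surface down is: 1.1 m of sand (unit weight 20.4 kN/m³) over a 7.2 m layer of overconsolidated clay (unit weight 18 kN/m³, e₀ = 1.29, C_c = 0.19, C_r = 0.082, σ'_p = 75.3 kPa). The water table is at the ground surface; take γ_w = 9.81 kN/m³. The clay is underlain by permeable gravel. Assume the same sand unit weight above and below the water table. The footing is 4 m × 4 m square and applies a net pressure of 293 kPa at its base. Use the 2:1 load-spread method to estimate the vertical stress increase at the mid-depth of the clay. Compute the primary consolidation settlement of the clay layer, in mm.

S_c ≈ 149 mm

Mid-depth of clay below the ground surface: z = 1.1 + 7.2/2 = 4.7 m.
Total vertical stress at mid-clay: σ_v = 20.4×1.1 + 18×3.6 = 87.24 kPa.
Pore pressure: u = 9.81×(4.7 − 0) = 46.107 kPa.
Initial effective stress: σ'_0 = σ_v − u = 87.24 − 46.107 = 41.133 kPa.
Stress increase at mid-clay by the 2:1 spreading method:
Δσ = qBL/((B+z)(L+z)) = 293×4×4/((4+4.7)(4+4.7)) = 61.937 kPa
Final effective stress: σ'_f = 41.133 + 61.937 = 103.07 kPa.
σ'_f = 103.07 > σ'_p = 75.3 kPa, so the stress path crosses the preconsolidation pressure — recompression up to σ'_p, then virgin compression beyond:
S_c = H/(1+e₀)·[C_r·log₁₀(σ'_p/σ'_0) + C_c·log₁₀(σ'_f/σ'_p)]
    = 7.2/2.29 × [0.082×log₁₀(75.3/41.133) + 0.19×log₁₀(103.07/75.3)]
    = 3.1441 × [0.021534 + 0.025904] = 0.1491 m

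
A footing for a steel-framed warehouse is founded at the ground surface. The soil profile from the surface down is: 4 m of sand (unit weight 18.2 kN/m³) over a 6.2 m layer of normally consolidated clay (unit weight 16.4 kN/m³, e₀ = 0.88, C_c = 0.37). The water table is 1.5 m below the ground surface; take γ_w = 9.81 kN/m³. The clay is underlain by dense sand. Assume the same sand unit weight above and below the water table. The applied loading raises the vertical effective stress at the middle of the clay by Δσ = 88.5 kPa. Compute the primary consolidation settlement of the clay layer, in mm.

S_c ≈ 439 mm

Mid-depth of clay below the ground surface: z = 4 + 6.2/2 = 7.1 m.
Total vertical stress at mid-clay: σ_v = 18.2×4 + 16.4×3.1 = 123.64 kPa.
Pore pressure: u = 9.81×(7.1 − 1.5) = 54.936 kPa.
Initial effective stress: σ'_0 = σ_v − u = 123.64 − 54.936 = 68.704 kPa.
Final effective stress: σ'_f = σ'_0 + Δσ = 68.704 + 88.5 = 157.2 kPa.
Normally consolidated clay, so the full stress increment lies on the virgin compression line:
S_c = C_c·H/(1+e₀)·log₁₀(σ'_f/σ'_0) = 0.37×6.2/(1+0.88)×log₁₀(157.2/68.704)
    = 1.2202 × 0.35947 = 0.4386 m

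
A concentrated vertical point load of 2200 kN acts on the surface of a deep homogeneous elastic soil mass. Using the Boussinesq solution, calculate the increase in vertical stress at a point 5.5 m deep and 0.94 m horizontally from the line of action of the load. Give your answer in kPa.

Δσ_z ≈ 32.3 kPa

Boussinesq vertical stress below a point load on an elastic half-space:
Δσ_z = 3P/(2πz²) · [1 + (r/z)²]^(−5/2)
r/z = 0.94/5.5 = 0.17091; [1+(r/z)²]^(−5/2) = 0.93055.
Δσ_z = 3×2200/(2π×5.5²) × 0.93055 = 34.725 × 0.93055 = 32.31 kPa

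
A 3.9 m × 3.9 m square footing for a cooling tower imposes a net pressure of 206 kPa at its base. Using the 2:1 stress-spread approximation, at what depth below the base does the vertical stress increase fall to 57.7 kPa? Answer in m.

z ≈ 3.47 m

2:1 spreading — at depth z the loaded area has grown by z in each plan dimension:
qB²/(B+z)² = Δσ_z ⇒ z = B(√(q/Δσ_z) − 1) = 3.9×(√(206/57.7) − 1) = 3.469 m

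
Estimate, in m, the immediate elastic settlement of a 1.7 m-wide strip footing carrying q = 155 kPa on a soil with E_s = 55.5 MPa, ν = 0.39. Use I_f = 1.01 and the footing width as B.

S_e ≈ 0.00407 m

Immediate (elastic) settlement: S_e = q·B·(1−ν²)/E_s · I_f.
E_s = 55.5 MPa = 55500 kPa.
S_e = 155 × 1.7 × (1 − 0.39²) / 55500 × 1.01
    = 155 × 1.7 × 0.8479 / 55500 × 1.01
    = 0.004066 m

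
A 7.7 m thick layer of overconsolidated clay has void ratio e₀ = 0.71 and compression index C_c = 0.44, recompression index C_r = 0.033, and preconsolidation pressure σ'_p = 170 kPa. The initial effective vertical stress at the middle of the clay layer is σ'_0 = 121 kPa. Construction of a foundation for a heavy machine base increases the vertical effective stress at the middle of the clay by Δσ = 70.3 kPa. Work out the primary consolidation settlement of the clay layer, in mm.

S_c ≈ 124 mm

Final effective stress: σ'_f = 121 + 70.3 = 191.3 kPa.
σ'_f = 191.3 > σ'_p = 170 kPa, so the stress path crosses the preconsolidation pressure — recompression up to σ'_p, then virgin compression beyond:
S_c = H/(1+e₀)·[C_r·log₁₀(σ'_p/σ'_0) + C_c·log₁₀(σ'_f/σ'_p)]
    = 7.7/1.71 × [0.033×log₁₀(170/121) + 0.44×log₁₀(191.3/170)]
    = 4.5029 × [0.0048729 + 0.022557] = 0.1235 m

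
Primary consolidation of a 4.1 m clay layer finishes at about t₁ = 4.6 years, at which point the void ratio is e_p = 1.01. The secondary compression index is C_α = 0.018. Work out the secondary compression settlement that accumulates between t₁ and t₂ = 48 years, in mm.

Secondary compression: S_s = C_α·H/(1+e_p)·log₁₀(t₂/t₁)
S_s = 0.018×4.1/(1+1.01)×log₁₀(48/4.6)
    = 0.03672 × 1.018 = 0.0374 m

S_s ≈ 37.4 mm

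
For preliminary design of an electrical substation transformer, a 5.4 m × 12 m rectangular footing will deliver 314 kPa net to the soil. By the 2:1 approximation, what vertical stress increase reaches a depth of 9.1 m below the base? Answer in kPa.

By the 2:1 method the load spreads at 1 horizontal : 2 vertical, so at depth z the loaded area has grown by z in each plan dimension:
Δσ = qBL/((B+z)(L+z)) = 314×5.4×12/((5.4+9.1)(12+9.1)) = 66.505 kPa

Δσ_z ≈ 66.5 kPa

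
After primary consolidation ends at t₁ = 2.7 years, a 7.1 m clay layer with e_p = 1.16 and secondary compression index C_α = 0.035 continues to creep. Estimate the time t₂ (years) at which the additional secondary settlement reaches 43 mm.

S_s = C_α·H/(1+e_p)·log₁₀(t₂/t₁) ⇒ log₁₀(t₂/t₁) = S_s·(1+e_p)/(C_α·H).
log₁₀(t₂/t₁) = 0.043 × (1+1.16) / (0.035×7.1) = 0.3738
t₂ = t₁ × 10^0.3738 = 2.7 × 2.365 = 6.384 years

t₂ ≈ 6.38 years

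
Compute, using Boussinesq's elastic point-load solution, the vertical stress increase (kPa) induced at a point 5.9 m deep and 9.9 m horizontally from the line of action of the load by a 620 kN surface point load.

Δσ_z ≈ 0.299 kPa

Boussinesq vertical stress below a point load on an elastic half-space:
Δσ_z = 3P/(2πz²) · [1 + (r/z)²]^(−5/2)
r/z = 9.9/5.9 = 1.678; [1+(r/z)²]^(−5/2) = 0.035164.
Δσ_z = 3×620/(2π×5.9²) × 0.035164 = 8.5041 × 0.035164 = 0.299 kPa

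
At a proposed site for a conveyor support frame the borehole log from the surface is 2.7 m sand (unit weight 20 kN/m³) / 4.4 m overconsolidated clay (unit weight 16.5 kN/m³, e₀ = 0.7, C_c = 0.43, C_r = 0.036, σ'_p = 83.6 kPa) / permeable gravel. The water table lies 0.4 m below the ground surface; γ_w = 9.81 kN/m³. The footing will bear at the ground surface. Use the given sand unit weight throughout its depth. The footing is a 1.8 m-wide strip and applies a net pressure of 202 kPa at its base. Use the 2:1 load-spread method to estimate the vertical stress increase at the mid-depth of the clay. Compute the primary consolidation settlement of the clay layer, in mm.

S_c ≈ 113 mm

Mid-depth of clay below the ground surface: z = 2.7 + 4.4/2 = 4.9 m.
Total vertical stress at mid-clay: σ_v = 20×2.7 + 16.5×2.2 = 90.3 kPa.
Pore pressure: u = 9.81×(4.9 − 0.4) = 44.145 kPa.
Initial effective stress: σ'_0 = σ_v − u = 90.3 − 44.145 = 46.155 kPa.
Stress increase at mid-clay by the 2:1 spreading method:
Δσ = qB/(B+z) = 202×1.8/(1.8+4.9) = 54.269 kPa
Final effective stress: σ'_f = 46.155 + 54.269 = 100.42 kPa.
σ'_f = 100.42 > σ'_p = 83.6 kPa, so the stress path crosses the preconsolidation pressure — recompression up to σ'_p, then virgin compression beyond:
S_c = H/(1+e₀)·[C_r·log₁₀(σ'_p/σ'_0) + C_c·log₁₀(σ'_f/σ'_p)]
    = 4.4/1.7 × [0.036×log₁₀(83.6/46.155) + 0.43×log₁₀(100.42/83.6)]
    = 2.5882 × [0.0092876 + 0.034234] = 0.1126 m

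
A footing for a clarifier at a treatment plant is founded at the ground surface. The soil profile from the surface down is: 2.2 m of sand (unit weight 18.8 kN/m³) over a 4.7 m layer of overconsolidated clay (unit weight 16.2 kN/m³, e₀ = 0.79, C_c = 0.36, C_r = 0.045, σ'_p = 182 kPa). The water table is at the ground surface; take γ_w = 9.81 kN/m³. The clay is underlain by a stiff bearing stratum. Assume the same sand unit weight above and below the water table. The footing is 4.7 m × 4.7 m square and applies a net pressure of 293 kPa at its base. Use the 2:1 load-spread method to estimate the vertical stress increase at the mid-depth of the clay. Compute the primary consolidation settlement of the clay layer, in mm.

S_c ≈ 59.3 mm

Mid-depth of clay below the ground surface: z = 2.2 + 4.7/2 = 4.55 m.
Total vertical stress at mid-clay: σ_v = 18.8×2.2 + 16.2×2.35 = 79.43 kPa.
Pore pressure: u = 9.81×(4.55 − 0) = 44.636 kPa.
Initial effective stress: σ'_0 = σ_v − u = 79.43 − 44.636 = 34.794 kPa.
Stress increase at mid-clay by the 2:1 spreading method:
Δσ = qBL/((B+z)(L+z)) = 293×4.7×4.7/((4.7+4.55)(4.7+4.55)) = 75.645 kPa
Final effective stress: σ'_f = 34.794 + 75.645 = 110.44 kPa.
σ'_f = 110.44 ≤ σ'_p = 182 kPa, so the clay remains overconsolidated and only the recompression index applies:
S_c = C_r·H/(1+e₀)·log₁₀(σ'_f/σ'_0) = 0.045×4.7/1.79×log₁₀(110.44/34.794)
    = 0.11816 × 0.50162 = 0.05927 m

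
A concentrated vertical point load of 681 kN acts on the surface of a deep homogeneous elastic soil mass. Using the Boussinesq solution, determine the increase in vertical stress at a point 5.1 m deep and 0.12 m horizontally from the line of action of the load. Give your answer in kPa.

Δσ_z ≈ 12.5 kPa

Boussinesq vertical stress below a point load on an elastic half-space:
Δσ_z = 3P/(2πz²) · [1 + (r/z)²]^(−5/2)
r/z = 0.12/5.1 = 0.023529; [1+(r/z)²]^(−5/2) = 0.99862.
Δσ_z = 3×681/(2π×5.1²) × 0.99862 = 12.501 × 0.99862 = 12.48 kPa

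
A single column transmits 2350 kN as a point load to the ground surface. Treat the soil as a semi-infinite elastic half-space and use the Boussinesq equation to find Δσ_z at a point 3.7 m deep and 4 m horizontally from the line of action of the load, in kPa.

Δσ_z ≈ 11.8 kPa

Boussinesq vertical stress below a point load on an elastic half-space:
Δσ_z = 3P/(2πz²) · [1 + (r/z)²]^(−5/2)
r/z = 4/3.7 = 1.0811; [1+(r/z)²]^(−5/2) = 0.14437.
Δσ_z = 3×2350/(2π×3.7²) × 0.14437 = 81.961 × 0.14437 = 11.83 kPa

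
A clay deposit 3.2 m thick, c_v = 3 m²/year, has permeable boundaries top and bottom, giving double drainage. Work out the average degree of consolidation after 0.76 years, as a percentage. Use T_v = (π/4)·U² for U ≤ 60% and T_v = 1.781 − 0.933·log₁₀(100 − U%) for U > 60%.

Drainage path length: H_d = H/2 = 1.6 m (double drainage).
T_v = c_v·t/H_d² = 3×0.76/1.6² = 0.89062.
T_v = 0.89062 corresponds to the U > 60% branch:
U = 1 − 10^((1.781 − T_v)/0.933)/100 = 0.91

U ≈ 91 %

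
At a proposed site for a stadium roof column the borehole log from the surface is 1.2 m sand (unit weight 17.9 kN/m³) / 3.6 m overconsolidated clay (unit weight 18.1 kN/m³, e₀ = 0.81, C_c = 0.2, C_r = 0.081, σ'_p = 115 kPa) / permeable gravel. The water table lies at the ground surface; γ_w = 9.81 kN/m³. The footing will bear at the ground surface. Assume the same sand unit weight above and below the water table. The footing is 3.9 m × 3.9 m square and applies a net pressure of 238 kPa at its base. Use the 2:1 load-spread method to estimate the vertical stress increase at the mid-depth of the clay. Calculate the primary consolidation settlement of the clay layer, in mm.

S_c ≈ 98.5 mm

Mid-depth of clay below the ground surface: z = 1.2 + 3.6/2 = 3 m.
Total vertical stress at mid-clay: σ_v = 17.9×1.2 + 18.1×1.8 = 54.06 kPa.
Pore pressure: u = 9.81×(3 − 0) = 29.43 kPa.
Initial effective stress: σ'_0 = σ_v − u = 54.06 − 29.43 = 24.63 kPa.
Stress increase at mid-clay by the 2:1 spreading method:
Δσ = qBL/((B+z)(L+z)) = 238×3.9×3.9/((3.9+3)(3.9+3)) = 76.034 kPa
Final effective stress: σ'_f = 24.63 + 76.034 = 100.66 kPa.
σ'_f = 100.66 ≤ σ'_p = 115 kPa, so the clay remains overconsolidated and only the recompression index applies:
S_c = C_r·H/(1+e₀)·log₁₀(σ'_f/σ'_0) = 0.081×3.6/1.81×log₁₀(100.66/24.63)
    = 0.16111 × 0.61139 = 0.0985 m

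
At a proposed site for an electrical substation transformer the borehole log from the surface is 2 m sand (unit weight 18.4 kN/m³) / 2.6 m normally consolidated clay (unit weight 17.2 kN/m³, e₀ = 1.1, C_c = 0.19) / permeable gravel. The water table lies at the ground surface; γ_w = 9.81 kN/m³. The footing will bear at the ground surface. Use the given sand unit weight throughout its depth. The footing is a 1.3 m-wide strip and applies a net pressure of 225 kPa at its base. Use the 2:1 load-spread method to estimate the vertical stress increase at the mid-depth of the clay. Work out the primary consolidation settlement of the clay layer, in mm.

Mid-depth of clay below the ground surface: z = 2 + 2.6/2 = 3.3 m.
Total vertical stress at mid-clay: σ_v = 18.4×2 + 17.2×1.3 = 59.16 kPa.
Pore pressure: u = 9.81×(3.3 − 0) = 32.373 kPa.
Initial effective stress: σ'_0 = σ_v − u = 59.16 − 32.373 = 26.787 kPa.
Stress increase at mid-clay by the 2:1 spreading method:
Δσ = qB/(B+z) = 225×1.3/(1.3+3.3) = 63.587 kPa
Final effective stress: σ'_f = σ'_0 + Δσ = 26.787 + 63.587 = 90.374 kPa.
Normally consolidated clay, so the full stress increment lies on the virgin compression line:
S_c = C_c·H/(1+e₀)·log₁₀(σ'_f/σ'_0) = 0.19×2.6/(1+1.1)×log₁₀(90.374/26.787)
    = 0.23524 × 0.52812 = 0.1242 m

S_c ≈ 124 mm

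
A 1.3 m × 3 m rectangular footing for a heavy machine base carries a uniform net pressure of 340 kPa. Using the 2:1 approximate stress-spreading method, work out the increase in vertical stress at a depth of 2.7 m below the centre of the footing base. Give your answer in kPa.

By the 2:1 method the load spreads at 1 horizontal : 2 vertical, so at depth z the loaded area has grown by z in each plan dimension:
Δσ = qBL/((B+z)(L+z)) = 340×1.3×3/((1.3+2.7)(3+2.7)) = 58.158 kPa

Δσ_z ≈ 58.2 kPa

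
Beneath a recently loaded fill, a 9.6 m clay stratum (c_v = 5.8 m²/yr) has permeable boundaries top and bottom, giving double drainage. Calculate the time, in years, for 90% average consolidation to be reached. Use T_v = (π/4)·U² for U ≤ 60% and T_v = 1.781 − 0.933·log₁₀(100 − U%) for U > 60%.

t ≈ 3.37 years

Drainage path length: H_d = H/2 = 4.8 m (double drainage).
U > 60%: T_v = 1.781 − 0.933·log₁₀(100 − 90) = 0.848.
t = T_v·H_d²/c_v = 0.848×4.8²/5.8 = 3.369 years.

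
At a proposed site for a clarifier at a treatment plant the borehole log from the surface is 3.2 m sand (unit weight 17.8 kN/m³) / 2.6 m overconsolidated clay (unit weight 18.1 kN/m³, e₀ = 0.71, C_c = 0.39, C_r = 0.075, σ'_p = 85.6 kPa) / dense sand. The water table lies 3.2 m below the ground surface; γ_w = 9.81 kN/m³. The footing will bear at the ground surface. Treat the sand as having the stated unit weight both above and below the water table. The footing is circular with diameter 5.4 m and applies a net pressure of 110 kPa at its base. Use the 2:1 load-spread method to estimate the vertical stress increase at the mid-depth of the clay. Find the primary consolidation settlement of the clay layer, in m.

Mid-depth of clay below the ground surface: z = 3.2 + 2.6/2 = 4.5 m.
Total vertical stress at mid-clay: σ_v = 17.8×3.2 + 18.1×1.3 = 80.49 kPa.
Pore pressure: u = 9.81×(4.5 − 3.2) = 12.753 kPa.
Initial effective stress: σ'_0 = σ_v − u = 80.49 − 12.753 = 67.737 kPa.
Stress increase at mid-clay by the 2:1 spreading method:
Δσ ≈ qD²/(D+z)² = 110×5.4²/(5.4+4.5)² = 32.727 kPa
Final effective stress: σ'_f = 67.737 + 32.727 = 100.46 kPa.
σ'_f = 100.46 > σ'_p = 85.6 kPa, so the stress path crosses the preconsolidation pressure — recompression up to σ'_p, then virgin compression beyond:
S_c = H/(1+e₀)·[C_r·log₁₀(σ'_p/σ'_0) + C_c·log₁₀(σ'_f/σ'_p)]
    = 2.6/1.71 × [0.075×log₁₀(85.6/67.737) + 0.39×log₁₀(100.46/85.6)]
    = 1.5205 × [0.0076236 + 0.027113] = 0.05282 m

S_c ≈ 0.0528 m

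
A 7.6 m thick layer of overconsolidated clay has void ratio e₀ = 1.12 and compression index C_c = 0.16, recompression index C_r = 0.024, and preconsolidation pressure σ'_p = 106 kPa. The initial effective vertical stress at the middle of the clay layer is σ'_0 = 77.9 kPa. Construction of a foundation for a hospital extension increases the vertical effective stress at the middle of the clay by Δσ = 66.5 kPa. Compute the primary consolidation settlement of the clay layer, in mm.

S_c ≈ 88.5 mm

Final effective stress: σ'_f = 77.9 + 66.5 = 144.4 kPa.
σ'_f = 144.4 > σ'_p = 106 kPa, so the stress path crosses the preconsolidation pressure — recompression up to σ'_p, then virgin compression beyond:
S_c = H/(1+e₀)·[C_r·log₁₀(σ'_p/σ'_0) + C_c·log₁₀(σ'_f/σ'_p)]
    = 7.6/2.12 × [0.024×log₁₀(106/77.9) + 0.16×log₁₀(144.4/106)]
    = 3.5849 × [0.0032104 + 0.021482] = 0.08852 m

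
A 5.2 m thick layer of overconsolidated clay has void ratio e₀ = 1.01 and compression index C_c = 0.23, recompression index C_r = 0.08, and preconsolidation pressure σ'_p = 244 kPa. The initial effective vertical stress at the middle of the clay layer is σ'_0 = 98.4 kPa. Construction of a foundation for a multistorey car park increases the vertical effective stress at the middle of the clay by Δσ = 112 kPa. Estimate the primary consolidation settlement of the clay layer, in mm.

Final effective stress: σ'_f = 98.4 + 112 = 210.4 kPa.
σ'_f = 210.4 ≤ σ'_p = 244 kPa, so the clay remains overconsolidated and only the recompression index applies:
S_c = C_r·H/(1+e₀)·log₁₀(σ'_f/σ'_0) = 0.08×5.2/2.01×log₁₀(210.4/98.4)
    = 0.20697 × 0.33005 = 0.06831 m

S_c ≈ 68.3 mm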